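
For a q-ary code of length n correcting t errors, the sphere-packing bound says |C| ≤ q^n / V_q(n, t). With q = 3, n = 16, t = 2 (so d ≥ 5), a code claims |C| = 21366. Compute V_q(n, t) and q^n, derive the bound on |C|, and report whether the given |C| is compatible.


V_q(n, t) = 513, q^n = 43046721, Hamming bound = 83911, |C| = 21366 ≤ bound (satisfied).

Step 1: Compute V_q(n, t) = Σ_{j=0}^2 C(n, j) (q−1)^j.
  j = 0: C(16,0)·(2)^0 = 1·1 = 1.
  j = 1: C(16,1)·(2)^1 = 16·2 = 32.
  j = 2: C(16,2)·(2)^2 = 120·4 = 480.
  V_q(n, t) = 1 + 32 + 480 = 513.
Step 2: q^n = 3^16 = 43046721.
Step 3: Hamming bound ⌊q^n / V_q(n,t)⌋ = ⌊43046721/513⌋ = 83911.
Step 4: Compare |C| = 21366 to 83911: satisfied.
The claimed |C| lies below the Hamming bound.


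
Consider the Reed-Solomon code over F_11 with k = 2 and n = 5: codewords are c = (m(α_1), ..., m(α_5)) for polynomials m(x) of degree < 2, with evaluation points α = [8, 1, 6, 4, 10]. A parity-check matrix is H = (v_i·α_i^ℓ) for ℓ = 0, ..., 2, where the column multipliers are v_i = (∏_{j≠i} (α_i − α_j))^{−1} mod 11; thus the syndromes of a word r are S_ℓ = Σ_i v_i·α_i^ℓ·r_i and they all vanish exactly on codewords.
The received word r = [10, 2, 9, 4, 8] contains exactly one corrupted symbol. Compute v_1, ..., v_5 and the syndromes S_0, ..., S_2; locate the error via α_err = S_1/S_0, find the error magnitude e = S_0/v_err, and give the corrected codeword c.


S = (2, 5, 7), error at position 1, error magnitude e = 7, c = [3, 2, 9, 4, 8].

Step 1: column multipliers v_i = (∏_{j≠i}(α_i − α_j))^{−1} mod 11.
  i = 1 (α = 8): (8−1)(8−6)(8−4)(8−10) = 7·2·4·(−2) = −112 ≡ 9, so v_1 = 9^{−1} = 5 (mod 11).
  i = 2 (α = 1): (1−8)(1−6)(1−4)(1−10) = (−7)·(−5)·(−3)·(−9) = 945 ≡ 10, so v_2 = 10^{−1} = 10 (mod 11).
  i = 3 (α = 6): (6−8)(6−1)(6−4)(6−10) = (−2)·5·2·(−4) = 80 ≡ 3, so v_3 = 3^{−1} = 4 (mod 11).
  i = 4 (α = 4): (4−8)(4−1)(4−6)(4−10) = (−4)·3·(−2)·(−6) = −144 ≡ 10, so v_4 = 10^{−1} = 10 (mod 11).
  i = 5 (α = 10): (10−8)(10−1)(10−6)(10−4) = 2·9·4·6 = 432 ≡ 3, so v_5 = 3^{−1} = 4 (mod 11).
  v = [5, 10, 4, 10, 4].
Step 2: syndromes of r = [10, 2, 9, 4, 8] (all sums mod 11).
  S_0 = Σ v_i r_i = 5·10 + 10·2 + 4·9 + 10·4 + 4·8 = 178 ≡ 2.
  S_1 = Σ v_i α_i r_i = 5·8·10 + 10·1·2 + 4·6·9 + 10·4·4 + 4·10·8 = 1116 ≡ 5.
  α_i^2 mod 11 = [9, 1, 3, 5, 1].
  S_2 = Σ v_i α_i^2 r_i = 5·9·10 + 10·1·2 + 4·3·9 + 10·5·4 + 4·1·8 = 810 ≡ 7.
  S = (2, 5, 7) ≠ 0, so r is not a codeword (an error is present).
Step 3: locate the error. For a single error e at position i, S_ℓ = v_i·e·α_i^ℓ, so α_err = S_1/S_0.
  S_0^{−1} = 2^{−1} = 6 (mod 11), so α_err = 5·6 = 30 ≡ 8 = α_1. Error position i = 1.
  Consistency check: S_2/S_1 = 7·9 = 63 ≡ 8 = α_err ✓ (single-error assumption holds).
Step 4: error magnitude e = S_0/v_1 = S_0·∏_{j≠1}(α_1 − α_j) = 2·9 = 18 ≡ 7 (mod 11).
Step 5: correct position 1: c_1 = r_1 − e = 10 − 7 ≡ 3 (mod 11). Hence c = [3, 2, 9, 4, 8].
  Check: interpolating c through the α_i gives m(x) = 5 + 8·x (degree < 2) with m(α_i) = c_i for every i, so c is indeed a codeword.


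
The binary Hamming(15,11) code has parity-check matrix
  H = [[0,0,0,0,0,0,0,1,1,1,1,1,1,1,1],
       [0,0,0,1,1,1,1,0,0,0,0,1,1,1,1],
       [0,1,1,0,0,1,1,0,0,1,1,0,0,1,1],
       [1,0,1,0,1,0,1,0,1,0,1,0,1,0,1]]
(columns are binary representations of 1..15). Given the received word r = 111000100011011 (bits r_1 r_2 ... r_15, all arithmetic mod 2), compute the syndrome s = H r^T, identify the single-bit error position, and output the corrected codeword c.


s = (0, 0, 0, 1)^T, error position = 1, corrected codeword c = 011000100011011

Compute s = H r^T mod 2 one row at a time:
  s_1 = 0 + 0 + 0 + 1 + 1 + 0 + 1 + 1 = 4 ≡ 0 (mod 2).
  s_2 = 0 + 0 + 0 + 1 + 1 + 0 + 1 + 1 = 4 ≡ 0 (mod 2).
  s_3 = 1 + 1 + 0 + 1 + 0 + 1 + 1 + 1 = 6 ≡ 0 (mod 2).
  s_4 = 1 + 1 + 0 + 1 + 0 + 1 + 0 + 1 = 5 ≡ 1 (mod 2).
s = (0, 0, 0, 1)^T — this equals column 1 of H (binary 0001), so error is at position 1.
Correct: flip bit 1 of r = 111000100011011 to get c = 011000100011011.


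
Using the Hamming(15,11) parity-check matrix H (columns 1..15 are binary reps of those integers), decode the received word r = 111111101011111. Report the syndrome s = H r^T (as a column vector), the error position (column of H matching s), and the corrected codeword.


s = (0, 0, 1, 0)^T, error position = 2, corrected codeword c = 101111101011111

Compute s = H r^T mod 2 one row at a time:
  s_1 = 0 + 1 + 0 + 1 + 1 + 1 + 1 + 1 = 6 ≡ 0 (mod 2).
  s_2 = 1 + 1 + 1 + 1 + 1 + 1 + 1 + 1 = 8 ≡ 0 (mod 2).
  s_3 = 1 + 1 + 1 + 1 + 0 + 1 + 1 + 1 = 7 ≡ 1 (mod 2).
  s_4 = 1 + 1 + 1 + 1 + 1 + 1 + 1 + 1 = 8 ≡ 0 (mod 2).
s = (0, 0, 1, 0)^T — this equals column 2 of H (binary 0010), so error is at position 2.
Correct: flip bit 2 of r = 111111101011111 to get c = 101111101011111.


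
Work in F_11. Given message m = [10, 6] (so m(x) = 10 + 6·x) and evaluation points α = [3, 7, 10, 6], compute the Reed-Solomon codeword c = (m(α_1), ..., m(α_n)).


c = [6, 8, 4, 2]

Message polynomial: m(x) = 10 + 6·x (mod 11).
For each evaluation point α_i, compute m(α_i) mod 11:
  α_1 = 3: Horner steps 6 → 6, so m(3) = 6.
  α_2 = 7: Horner steps 6 → 8, so m(7) = 8.
  α_3 = 10: Horner steps 6 → 4, so m(10) = 4.
  α_4 = 6: Horner steps 6 → 2, so m(6) = 2.
Codeword c = [6, 8, 4, 2] ∈ F_11^4.


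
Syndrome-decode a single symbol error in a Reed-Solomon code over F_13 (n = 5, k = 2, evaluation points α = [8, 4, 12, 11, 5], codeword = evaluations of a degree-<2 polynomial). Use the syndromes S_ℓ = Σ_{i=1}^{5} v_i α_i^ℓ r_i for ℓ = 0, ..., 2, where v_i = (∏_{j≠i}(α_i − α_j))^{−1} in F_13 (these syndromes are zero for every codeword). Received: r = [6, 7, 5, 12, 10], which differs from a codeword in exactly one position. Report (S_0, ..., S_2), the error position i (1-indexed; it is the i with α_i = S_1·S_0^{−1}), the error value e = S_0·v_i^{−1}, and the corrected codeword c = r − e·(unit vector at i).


S = (9, 8, 10), error at position 4, error magnitude e = 10, c = [6, 7, 5, 2, 10].

Step 1: column multipliers v_i = (∏_{j≠i}(α_i − α_j))^{−1} mod 13.
  i = 1 (α = 8): (8−4)(8−12)(8−11)(8−5) = 4·(−4)·(−3)·3 = 144 ≡ 1, so v_1 = 1^{−1} = 1 (mod 13).
  i = 2 (α = 4): (4−8)(4−12)(4−11)(4−5) = (−4)·(−8)·(−7)·(−1) = 224 ≡ 3, so v_2 = 3^{−1} = 9 (mod 13).
  i = 3 (α = 12): (12−8)(12−4)(12−11)(12−5) = 4·8·1·7 = 224 ≡ 3, so v_3 = 3^{−1} = 9 (mod 13).
  i = 4 (α = 11): (11−8)(11−4)(11−12)(11−5) = 3·7·(−1)·6 = −126 ≡ 4, so v_4 = 4^{−1} = 10 (mod 13).
  i = 5 (α = 5): (5−8)(5−4)(5−12)(5−11) = (−3)·1·(−7)·(−6) = −126 ≡ 4, so v_5 = 4^{−1} = 10 (mod 13).
  v = [1, 9, 9, 10, 10].
Step 2: syndromes of r = [6, 7, 5, 12, 10] (all sums mod 13).
  S_0 = Σ v_i r_i = 1·6 + 9·7 + 9·5 + 10·12 + 10·10 = 334 ≡ 9.
  S_1 = Σ v_i α_i r_i = 1·8·6 + 9·4·7 + 9·12·5 + 10·11·12 + 10·5·10 = 2660 ≡ 8.
  α_i^2 mod 13 = [12, 3, 1, 4, 12].
  S_2 = Σ v_i α_i^2 r_i = 1·12·6 + 9·3·7 + 9·1·5 + 10·4·12 + 10·12·10 = 1986 ≡ 10.
  S = (9, 8, 10) ≠ 0, so r is not a codeword (an error is present).
Step 3: locate the error. For a single error e at position i, S_ℓ = v_i·e·α_i^ℓ, so α_err = S_1/S_0.
  S_0^{−1} = 9^{−1} = 3 (mod 13), so α_err = 8·3 = 24 ≡ 11 = α_4. Error position i = 4.
  Consistency check: S_2/S_1 = 10·5 = 50 ≡ 11 = α_err ✓ (single-error assumption holds).
Step 4: error magnitude e = S_0/v_4 = S_0·∏_{j≠4}(α_4 − α_j) = 9·4 = 36 ≡ 10 (mod 13).
Step 5: correct position 4: c_4 = r_4 − e = 12 − 10 ≡ 2 (mod 13). Hence c = [6, 7, 5, 2, 10].
  Check: interpolating c through the α_i gives m(x) = 8 + 3·x (degree < 2) with m(α_i) = c_i for every i, so c is indeed a codeword.


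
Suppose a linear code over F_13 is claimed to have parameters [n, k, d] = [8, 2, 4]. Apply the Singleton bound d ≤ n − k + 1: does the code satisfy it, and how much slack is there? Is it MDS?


Singleton RHS = n − k + 1 = 7, slack = 3, bound satisfied, not MDS.

Singleton bound: d ≤ n − k + 1.
Here n = 8, k = 2, so n − k + 1 = 7.
Given d = 4, check d ≤ 7: YES.
Slack = (n − k + 1) − d = 3.
The code is NOT MDS (slack = 3 > 0).
Description: the claimed parameters are [8, 2, 4]_13; such a code would be non-MDS.


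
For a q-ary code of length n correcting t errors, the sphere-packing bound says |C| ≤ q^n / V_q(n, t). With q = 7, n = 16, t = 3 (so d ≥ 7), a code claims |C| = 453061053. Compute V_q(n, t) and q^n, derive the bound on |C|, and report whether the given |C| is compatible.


V_q(n, t) = 125377, q^n = 33232930569601, Hamming bound = 265064011, |C| = 453061053 > bound (violated).

Step 1: Compute V_q(n, t) = Σ_{j=0}^3 C(n, j) (q−1)^j.
  j = 0: C(16,0)·(6)^0 = 1·1 = 1.
  j = 1: C(16,1)·(6)^1 = 16·6 = 96.
  j = 2: C(16,2)·(6)^2 = 120·36 = 4320.
  j = 3: C(16,3)·(6)^3 = 560·216 = 120960.
  V_q(n, t) = 1 + 96 + 4320 + 120960 = 125377.
Step 2: q^n = 7^16 = 33232930569601.
Step 3: Hamming bound ⌊q^n / V_q(n,t)⌋ = ⌊33232930569601/125377⌋ = 265064011.
Step 4: Compare |C| = 453061053 to 265064011: violated.
The claimed |C| lies above the Hamming bound, so no 7-ary code of length 16 with d ≥ 7 can have 453061053 codewords.


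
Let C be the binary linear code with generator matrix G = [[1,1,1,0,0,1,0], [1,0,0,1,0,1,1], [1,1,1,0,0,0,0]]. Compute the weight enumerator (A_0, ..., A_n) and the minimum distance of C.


Weight distribution: A_0 = 1, A_1 = 1, A_3 = 2, A_4 = 3, A_5 = 1. Minimum distance d = 1.

Enumerate all 2^3 = 8 messages m ∈ F_2^3.
For each, compute codeword c = mG in F_2^7, then tally its weight.
  m = 000 → c = 0000000, weight = 0.
  m = 100 → c = 1110010, weight = 4.
  m = 010 → c = 1001011, weight = 4.
  m = 110 → c = 0111001, weight = 4.
  m = 001 → c = 1110000, weight = 3.
  m = 101 → c = 0000010, weight = 1.
  m = 011 → c = 0111011, weight = 5.
  m = 111 → c = 1001001, weight = 3.
Tally weights:
  weight 0: 1 codewords.
  weight 1: 1 codewords.
  weight 3: 2 codewords.
  weight 4: 3 codewords.
  weight 5: 1 codewords.
Minimum distance d = smallest w > 0 with A_w > 0 = 1.
Sanity: Σ A_w = 8 = 2^3 = 8 ✓.


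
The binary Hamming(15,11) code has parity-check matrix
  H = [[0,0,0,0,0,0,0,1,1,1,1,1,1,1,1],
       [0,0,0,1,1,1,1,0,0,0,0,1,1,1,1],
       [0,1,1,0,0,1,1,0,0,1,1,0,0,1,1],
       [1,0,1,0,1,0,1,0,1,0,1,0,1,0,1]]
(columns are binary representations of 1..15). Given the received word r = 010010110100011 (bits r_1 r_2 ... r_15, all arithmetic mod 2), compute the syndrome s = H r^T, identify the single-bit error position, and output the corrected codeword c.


s = (0, 0, 1, 1)^T, error position = 3, corrected codeword c = 011010110100011

Compute s = H r^T mod 2 one row at a time:
  s_1 = 1 + 0 + 1 + 0 + 0 + 0 + 1 + 1 = 4 ≡ 0 (mod 2).
  s_2 = 0 + 1 + 0 + 1 + 0 + 0 + 1 + 1 = 4 ≡ 0 (mod 2).
  s_3 = 1 + 0 + 0 + 1 + 1 + 0 + 1 + 1 = 5 ≡ 1 (mod 2).
  s_4 = 0 + 0 + 1 + 1 + 0 + 0 + 0 + 1 = 3 ≡ 1 (mod 2).
s = (0, 0, 1, 1)^T — this equals column 3 of H (binary 0011), so error is at position 3.
Correct: flip bit 3 of r = 010010110100011 to get c = 011010110100011.


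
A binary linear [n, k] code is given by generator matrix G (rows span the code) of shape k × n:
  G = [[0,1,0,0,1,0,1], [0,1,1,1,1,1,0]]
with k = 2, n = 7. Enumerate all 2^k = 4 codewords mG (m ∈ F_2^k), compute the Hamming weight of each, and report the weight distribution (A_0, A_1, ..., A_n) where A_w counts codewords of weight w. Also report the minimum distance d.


Weight distribution: A_0 = 1, A_3 = 1, A_4 = 1, A_5 = 1. Minimum distance d = 3.

Enumerate all 2^2 = 4 messages m ∈ F_2^2.
For each, compute codeword c = mG in F_2^7, then tally its weight.
  m = 00 → c = 0000000, weight = 0.
  m = 10 → c = 0100101, weight = 3.
  m = 01 → c = 0111110, weight = 5.
  m = 11 → c = 0011011, weight = 4.
Tally weights:
  weight 0: 1 codewords.
  weight 3: 1 codewords.
  weight 4: 1 codewords.
  weight 5: 1 codewords.
Minimum distance d = smallest w > 0 with A_w > 0 = 3.
Sanity: Σ A_w = 4 = 2^2 = 4 ✓.


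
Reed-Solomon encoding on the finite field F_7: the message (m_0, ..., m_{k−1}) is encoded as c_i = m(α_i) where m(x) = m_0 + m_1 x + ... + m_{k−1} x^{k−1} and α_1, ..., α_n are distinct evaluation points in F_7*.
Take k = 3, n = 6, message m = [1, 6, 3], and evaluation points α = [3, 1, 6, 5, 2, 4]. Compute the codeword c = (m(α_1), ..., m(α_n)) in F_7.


c = [4, 3, 5, 1, 4, 3]

Message polynomial: m(x) = 1 + 6·x + 3·x^2 (mod 7).
For each evaluation point α_i, compute m(α_i) mod 7:
  α_1 = 3: Horner steps 3 → 1 → 4, so m(3) = 4.
  α_2 = 1: Horner steps 3 → 2 → 3, so m(1) = 3.
  α_3 = 6: Horner steps 3 → 3 → 5, so m(6) = 5.
  α_4 = 5: Horner steps 3 → 0 → 1, so m(5) = 1.
  α_5 = 2: Horner steps 3 → 5 → 4, so m(2) = 4.
  α_6 = 4: Horner steps 3 → 4 → 3, so m(4) = 3.
Codeword c = [4, 3, 5, 1, 4, 3] ∈ F_7^6.


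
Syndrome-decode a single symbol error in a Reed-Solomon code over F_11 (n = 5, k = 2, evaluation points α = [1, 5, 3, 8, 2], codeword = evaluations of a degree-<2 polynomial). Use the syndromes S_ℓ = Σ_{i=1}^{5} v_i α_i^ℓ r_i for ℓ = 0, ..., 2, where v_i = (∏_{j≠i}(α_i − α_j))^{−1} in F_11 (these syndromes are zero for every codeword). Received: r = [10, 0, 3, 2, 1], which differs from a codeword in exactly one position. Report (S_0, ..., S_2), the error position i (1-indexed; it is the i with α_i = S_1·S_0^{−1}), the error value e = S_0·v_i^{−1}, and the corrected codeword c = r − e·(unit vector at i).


S = (3, 4, 9), error at position 2, error magnitude e = 4, c = [10, 7, 3, 2, 1].

Step 1: column multipliers v_i = (∏_{j≠i}(α_i − α_j))^{−1} mod 11.
  i = 1 (α = 1): (1−5)(1−3)(1−8)(1−2) = (−4)·(−2)·(−7)·(−1) = 56 ≡ 1, so v_1 = 1^{−1} = 1 (mod 11).
  i = 2 (α = 5): (5−1)(5−3)(5−8)(5−2) = 4·2·(−3)·3 = −72 ≡ 5, so v_2 = 5^{−1} = 9 (mod 11).
  i = 3 (α = 3): (3−1)(3−5)(3−8)(3−2) = 2·(−2)·(−5)·1 = 20 ≡ 9, so v_3 = 9^{−1} = 5 (mod 11).
  i = 4 (α = 8): (8−1)(8−5)(8−3)(8−2) = 7·3·5·6 = 630 ≡ 3, so v_4 = 3^{−1} = 4 (mod 11).
  i = 5 (α = 2): (2−1)(2−5)(2−3)(2−8) = 1·(−3)·(−1)·(−6) = −18 ≡ 4, so v_5 = 4^{−1} = 3 (mod 11).
  v = [1, 9, 5, 4, 3].
Step 2: syndromes of r = [10, 0, 3, 2, 1] (all sums mod 11).
  S_0 = Σ v_i r_i = 1·10 + 9·0 + 5·3 + 4·2 + 3·1 = 36 ≡ 3.
  S_1 = Σ v_i α_i r_i = 1·1·10 + 9·5·0 + 5·3·3 + 4·8·2 + 3·2·1 = 125 ≡ 4.
  α_i^2 mod 11 = [1, 3, 9, 9, 4].
  S_2 = Σ v_i α_i^2 r_i = 1·1·10 + 9·3·0 + 5·9·3 + 4·9·2 + 3·4·1 = 229 ≡ 9.
  S = (3, 4, 9) ≠ 0, so r is not a codeword (an error is present).
Step 3: locate the error. For a single error e at position i, S_ℓ = v_i·e·α_i^ℓ, so α_err = S_1/S_0.
  S_0^{−1} = 3^{−1} = 4 (mod 11), so α_err = 4·4 = 16 ≡ 5 = α_2. Error position i = 2.
  Consistency check: S_2/S_1 = 9·3 = 27 ≡ 5 = α_err ✓ (single-error assumption holds).
Step 4: error magnitude e = S_0/v_2 = S_0·∏_{j≠2}(α_2 − α_j) = 3·5 = 15 ≡ 4 (mod 11).
Step 5: correct position 2: c_2 = r_2 − e = 0 − 4 ≡ 7 (mod 11). Hence c = [10, 7, 3, 2, 1].
  Check: interpolating c through the α_i gives m(x) = 8 + 2·x (degree < 2) with m(α_i) = c_i for every i, so c is indeed a codeword.


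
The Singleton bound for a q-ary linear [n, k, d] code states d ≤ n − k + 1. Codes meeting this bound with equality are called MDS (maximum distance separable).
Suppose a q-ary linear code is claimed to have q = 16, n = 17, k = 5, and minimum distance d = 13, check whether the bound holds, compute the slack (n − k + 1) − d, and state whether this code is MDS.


Singleton RHS = n − k + 1 = 13, slack = 0, bound satisfied, MDS.

Singleton bound: d ≤ n − k + 1.
Here n = 17, k = 5, so n − k + 1 = 13.
Given d = 13, check d ≤ 13: YES.
Slack = (n − k + 1) − d = 0.
The code is MDS (slack = 0).
Description: the claimed parameters are [17, 5, 13]_16; such a code would be MDS (meets Singleton bound).


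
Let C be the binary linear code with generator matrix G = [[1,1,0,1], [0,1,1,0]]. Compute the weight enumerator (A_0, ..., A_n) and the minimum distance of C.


Weight distribution: A_0 = 1, A_2 = 1, A_3 = 2. Minimum distance d = 2.

Enumerate all 2^2 = 4 messages m ∈ F_2^2.
For each, compute codeword c = mG in F_2^4, then tally its weight.
  m = 00 → c = 0000, weight = 0.
  m = 10 → c = 1101, weight = 3.
  m = 01 → c = 0110, weight = 2.
  m = 11 → c = 1011, weight = 3.
Tally weights:
  weight 0: 1 codewords.
  weight 2: 1 codewords.
  weight 3: 2 codewords.
Minimum distance d = smallest w > 0 with A_w > 0 = 2.
Sanity: Σ A_w = 4 = 2^2 = 4 ✓.


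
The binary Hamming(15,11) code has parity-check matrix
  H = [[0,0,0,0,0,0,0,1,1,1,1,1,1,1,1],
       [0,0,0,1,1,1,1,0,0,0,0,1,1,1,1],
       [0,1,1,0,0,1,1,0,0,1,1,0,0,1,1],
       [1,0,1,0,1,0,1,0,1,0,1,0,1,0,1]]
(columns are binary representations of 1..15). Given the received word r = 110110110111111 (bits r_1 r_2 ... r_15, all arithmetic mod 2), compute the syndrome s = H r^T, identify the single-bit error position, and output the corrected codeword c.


s = (1, 1, 0, 0)^T, error position = 12, corrected codeword c = 110110110110111

Compute s = H r^T mod 2 one row at a time:
  s_1 = 1 + 0 + 1 + 1 + 1 + 1 + 1 + 1 = 7 ≡ 1 (mod 2).
  s_2 = 1 + 1 + 0 + 1 + 1 + 1 + 1 + 1 = 7 ≡ 1 (mod 2).
  s_3 = 1 + 0 + 0 + 1 + 1 + 1 + 1 + 1 = 6 ≡ 0 (mod 2).
  s_4 = 1 + 0 + 1 + 1 + 0 + 1 + 1 + 1 = 6 ≡ 0 (mod 2).
s = (1, 1, 0, 0)^T — this equals column 12 of H (binary 1100), so error is at position 12.
Correct: flip bit 12 of r = 110110110111111 to get c = 110110110110111.


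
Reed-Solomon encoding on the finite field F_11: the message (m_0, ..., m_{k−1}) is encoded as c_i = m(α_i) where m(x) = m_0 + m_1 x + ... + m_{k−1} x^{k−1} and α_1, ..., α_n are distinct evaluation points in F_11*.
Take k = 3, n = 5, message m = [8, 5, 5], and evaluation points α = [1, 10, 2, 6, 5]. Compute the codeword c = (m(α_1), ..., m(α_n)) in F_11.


c = [7, 8, 5, 9, 4]

Message polynomial: m(x) = 8 + 5·x + 5·x^2 (mod 11).
For each evaluation point α_i, compute m(α_i) mod 11:
  α_1 = 1: Horner steps 5 → 10 → 7, so m(1) = 7.
  α_2 = 10: Horner steps 5 → 0 → 8, so m(10) = 8.
  α_3 = 2: Horner steps 5 → 4 → 5, so m(2) = 5.
  α_4 = 6: Horner steps 5 → 2 → 9, so m(6) = 9.
  α_5 = 5: Horner steps 5 → 8 → 4, so m(5) = 4.
Codeword c = [7, 8, 5, 9, 4] ∈ F_11^5.


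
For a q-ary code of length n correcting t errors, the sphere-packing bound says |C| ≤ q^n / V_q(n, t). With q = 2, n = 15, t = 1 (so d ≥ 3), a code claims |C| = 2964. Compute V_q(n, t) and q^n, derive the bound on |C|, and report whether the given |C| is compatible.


V_q(n, t) = 16, q^n = 32768, Hamming bound = 2048, |C| = 2964 > bound (violated).

Step 1: Compute V_q(n, t) = Σ_{j=0}^1 C(n, j) (q−1)^j.
  j = 0: C(15,0)·(1)^0 = 1·1 = 1.
  j = 1: C(15,1)·(1)^1 = 15·1 = 15.
  V_q(n, t) = 1 + 15 = 16.
Step 2: q^n = 2^15 = 32768.
Step 3: Hamming bound ⌊q^n / V_q(n,t)⌋ = ⌊32768/16⌋ = 2048.
Step 4: Compare |C| = 2964 to 2048: violated.
The claimed |C| lies above the Hamming bound, so no 2-ary code of length 15 with d ≥ 3 can have 2964 codewords.


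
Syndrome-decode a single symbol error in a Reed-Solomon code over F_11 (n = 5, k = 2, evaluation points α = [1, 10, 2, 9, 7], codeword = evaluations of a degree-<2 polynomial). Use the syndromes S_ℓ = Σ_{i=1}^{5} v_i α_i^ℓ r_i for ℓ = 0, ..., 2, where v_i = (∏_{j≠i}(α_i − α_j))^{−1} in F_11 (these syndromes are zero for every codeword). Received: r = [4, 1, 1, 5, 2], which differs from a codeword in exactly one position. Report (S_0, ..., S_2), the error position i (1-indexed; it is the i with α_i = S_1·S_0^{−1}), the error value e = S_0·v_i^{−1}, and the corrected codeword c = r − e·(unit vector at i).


S = (2, 4, 8), error at position 3, error magnitude e = 1, c = [4, 1, 0, 5, 2].

Step 1: column multipliers v_i = (∏_{j≠i}(α_i − α_j))^{−1} mod 11.
  i = 1 (α = 1): (1−10)(1−2)(1−9)(1−7) = (−9)·(−1)·(−8)·(−6) = 432 ≡ 3, so v_1 = 3^{−1} = 4 (mod 11).
  i = 2 (α = 10): (10−1)(10−2)(10−9)(10−7) = 9·8·1·3 = 216 ≡ 7, so v_2 = 7^{−1} = 8 (mod 11).
  i = 3 (α = 2): (2−1)(2−10)(2−9)(2−7) = 1·(−8)·(−7)·(−5) = −280 ≡ 6, so v_3 = 6^{−1} = 2 (mod 11).
  i = 4 (α = 9): (9−1)(9−10)(9−2)(9−7) = 8·(−1)·7·2 = −112 ≡ 9, so v_4 = 9^{−1} = 5 (mod 11).
  i = 5 (α = 7): (7−1)(7−10)(7−2)(7−9) = 6·(−3)·5·(−2) = 180 ≡ 4, so v_5 = 4^{−1} = 3 (mod 11).
  v = [4, 8, 2, 5, 3].
Step 2: syndromes of r = [4, 1, 1, 5, 2] (all sums mod 11).
  S_0 = Σ v_i r_i = 4·4 + 8·1 + 2·1 + 5·5 + 3·2 = 57 ≡ 2.
  S_1 = Σ v_i α_i r_i = 4·1·4 + 8·10·1 + 2·2·1 + 5·9·5 + 3·7·2 = 367 ≡ 4.
  α_i^2 mod 11 = [1, 1, 4, 4, 5].
  S_2 = Σ v_i α_i^2 r_i = 4·1·4 + 8·1·1 + 2·4·1 + 5·4·5 + 3·5·2 = 162 ≡ 8.
  S = (2, 4, 8) ≠ 0, so r is not a codeword (an error is present).
Step 3: locate the error. For a single error e at position i, S_ℓ = v_i·e·α_i^ℓ, so α_err = S_1/S_0.
  S_0^{−1} = 2^{−1} = 6 (mod 11), so α_err = 4·6 = 24 ≡ 2 = α_3. Error position i = 3.
  Consistency check: S_2/S_1 = 8·3 = 24 ≡ 2 = α_err ✓ (single-error assumption holds).
Step 4: error magnitude e = S_0/v_3 = S_0·∏_{j≠3}(α_3 − α_j) = 2·6 = 12 ≡ 1 (mod 11).
Step 5: correct position 3: c_3 = r_3 − e = 1 − 1 ≡ 0 (mod 11). Hence c = [4, 1, 0, 5, 2].
  Check: interpolating c through the α_i gives m(x) = 8 + 7·x (degree < 2) with m(α_i) = c_i for every i, so c is indeed a codeword.


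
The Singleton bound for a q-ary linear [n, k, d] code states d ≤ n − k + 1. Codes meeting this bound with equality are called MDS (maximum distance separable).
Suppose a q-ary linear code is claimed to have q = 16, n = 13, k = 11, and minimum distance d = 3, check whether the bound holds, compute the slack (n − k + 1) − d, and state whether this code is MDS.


Singleton RHS = n − k + 1 = 3, slack = 0, bound satisfied, MDS.

Singleton bound: d ≤ n − k + 1.
Here n = 13, k = 11, so n − k + 1 = 3.
Given d = 3, check d ≤ 3: YES.
Slack = (n − k + 1) − d = 0.
The code is MDS (slack = 0).
Description: the claimed parameters are [13, 11, 3]_16; such a code would be MDS (meets Singleton bound).


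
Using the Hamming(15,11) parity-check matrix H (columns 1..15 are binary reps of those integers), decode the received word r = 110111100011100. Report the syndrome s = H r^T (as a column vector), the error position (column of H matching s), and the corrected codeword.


s = (1, 0, 0, 1)^T, error position = 9, corrected codeword c = 110111101011100

Compute s = H r^T mod 2 one row at a time:
  s_1 = 0 + 0 + 0 + 1 + 1 + 1 + 0 + 0 = 3 ≡ 1 (mod 2).
  s_2 = 1 + 1 + 1 + 1 + 1 + 1 + 0 + 0 = 6 ≡ 0 (mod 2).
  s_3 = 1 + 0 + 1 + 1 + 0 + 1 + 0 + 0 = 4 ≡ 0 (mod 2).
  s_4 = 1 + 0 + 1 + 1 + 0 + 1 + 1 + 0 = 5 ≡ 1 (mod 2).
s = (1, 0, 0, 1)^T — this equals column 9 of H (binary 1001), so error is at position 9.
Correct: flip bit 9 of r = 110111100011100 to get c = 110111101011100.


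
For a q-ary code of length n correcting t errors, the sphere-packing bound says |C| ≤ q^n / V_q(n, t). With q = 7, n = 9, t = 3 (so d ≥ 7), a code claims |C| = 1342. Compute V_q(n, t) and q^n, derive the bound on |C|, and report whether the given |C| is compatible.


V_q(n, t) = 19495, q^n = 40353607, Hamming bound = 2069, |C| = 1342 ≤ bound (satisfied).

Step 1: Compute V_q(n, t) = Σ_{j=0}^3 C(n, j) (q−1)^j.
  j = 0: C(9,0)·(6)^0 = 1·1 = 1.
  j = 1: C(9,1)·(6)^1 = 9·6 = 54.
  j = 2: C(9,2)·(6)^2 = 36·36 = 1296.
  j = 3: C(9,3)·(6)^3 = 84·216 = 18144.
  V_q(n, t) = 1 + 54 + 1296 + 18144 = 19495.
Step 2: q^n = 7^9 = 40353607.
Step 3: Hamming bound ⌊q^n / V_q(n,t)⌋ = ⌊40353607/19495⌋ = 2069.
Step 4: Compare |C| = 1342 to 2069: satisfied.
The claimed |C| lies below the Hamming bound.


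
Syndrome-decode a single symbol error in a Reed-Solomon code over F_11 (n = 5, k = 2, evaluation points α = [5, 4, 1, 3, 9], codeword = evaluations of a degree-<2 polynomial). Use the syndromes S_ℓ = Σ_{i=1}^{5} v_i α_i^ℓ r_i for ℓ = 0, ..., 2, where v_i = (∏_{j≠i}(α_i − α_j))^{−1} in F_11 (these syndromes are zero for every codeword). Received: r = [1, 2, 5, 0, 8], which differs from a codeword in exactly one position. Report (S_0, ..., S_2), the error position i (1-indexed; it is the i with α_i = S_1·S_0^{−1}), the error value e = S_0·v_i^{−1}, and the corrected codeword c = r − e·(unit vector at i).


S = (7, 10, 8), error at position 4, error magnitude e = 8, c = [1, 2, 5, 3, 8].

Step 1: column multipliers v_i = (∏_{j≠i}(α_i − α_j))^{−1} mod 11.
  i = 1 (α = 5): (5−4)(5−1)(5−3)(5−9) = 1·4·2·(−4) = −32 ≡ 1, so v_1 = 1^{−1} = 1 (mod 11).
  i = 2 (α = 4): (4−5)(4−1)(4−3)(4−9) = (−1)·3·1·(−5) = 15 ≡ 4, so v_2 = 4^{−1} = 3 (mod 11).
  i = 3 (α = 1): (1−5)(1−4)(1−3)(1−9) = (−4)·(−3)·(−2)·(−8) = 192 ≡ 5, so v_3 = 5^{−1} = 9 (mod 11).
  i = 4 (α = 3): (3−5)(3−4)(3−1)(3−9) = (−2)·(−1)·2·(−6) = −24 ≡ 9, so v_4 = 9^{−1} = 5 (mod 11).
  i = 5 (α = 9): (9−5)(9−4)(9−1)(9−3) = 4·5·8·6 = 960 ≡ 3, so v_5 = 3^{−1} = 4 (mod 11).
  v = [1, 3, 9, 5, 4].
Step 2: syndromes of r = [1, 2, 5, 0, 8] (all sums mod 11).
  S_0 = Σ v_i r_i = 1·1 + 3·2 + 9·5 + 5·0 + 4·8 = 84 ≡ 7.
  S_1 = Σ v_i α_i r_i = 1·5·1 + 3·4·2 + 9·1·5 + 5·3·0 + 4·9·8 = 362 ≡ 10.
  α_i^2 mod 11 = [3, 5, 1, 9, 4].
  S_2 = Σ v_i α_i^2 r_i = 1·3·1 + 3·5·2 + 9·1·5 + 5·9·0 + 4·4·8 = 206 ≡ 8.
  S = (7, 10, 8) ≠ 0, so r is not a codeword (an error is present).
Step 3: locate the error. For a single error e at position i, S_ℓ = v_i·e·α_i^ℓ, so α_err = S_1/S_0.
  S_0^{−1} = 7^{−1} = 8 (mod 11), so α_err = 10·8 = 80 ≡ 3 = α_4. Error position i = 4.
  Consistency check: S_2/S_1 = 8·10 = 80 ≡ 3 = α_err ✓ (single-error assumption holds).
Step 4: error magnitude e = S_0/v_4 = S_0·∏_{j≠4}(α_4 − α_j) = 7·9 = 63 ≡ 8 (mod 11).
Step 5: correct position 4: c_4 = r_4 − e = 0 − 8 ≡ 3 (mod 11). Hence c = [1, 2, 5, 3, 8].
  Check: interpolating c through the α_i gives m(x) = 6 + 10·x (degree < 2) with m(α_i) = c_i for every i, so c is indeed a codeword.


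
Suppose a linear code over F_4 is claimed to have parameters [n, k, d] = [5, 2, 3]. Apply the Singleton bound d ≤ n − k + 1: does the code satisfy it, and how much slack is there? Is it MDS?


Singleton RHS = n − k + 1 = 4, slack = 1, bound satisfied, not MDS.

Singleton bound: d ≤ n − k + 1.
Here n = 5, k = 2, so n − k + 1 = 4.
Given d = 3, check d ≤ 4: YES.
Slack = (n − k + 1) − d = 1.
The code is NOT MDS (slack = 1 > 0).
Description: the claimed parameters are [5, 2, 3]_4; such a code would be non-MDS.


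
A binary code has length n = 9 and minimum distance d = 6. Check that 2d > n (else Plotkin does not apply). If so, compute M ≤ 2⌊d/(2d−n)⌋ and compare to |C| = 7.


Plotkin bound M ≤ 4; given |C| = 7 > bound (violated).

Check applicability: 2d = 12, n = 9.
2d − n = 3 > 0, so Plotkin applies.
Compute d/(2d−n) = 6/3 ≈ 2.0000.
⌊d/(2d−n)⌋ = 2.
Plotkin bound: M ≤ 2·2 = 4.
Given |C| = 7, check: VIOLATED.
This |C| is above the Plotkin bound, so no binary code with n = 9, d = 6 and 7 codewords exists.


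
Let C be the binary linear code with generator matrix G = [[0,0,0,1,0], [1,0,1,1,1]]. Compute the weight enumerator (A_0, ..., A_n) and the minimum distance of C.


Weight distribution: A_0 = 1, A_1 = 1, A_3 = 1, A_4 = 1. Minimum distance d = 1.

Enumerate all 2^2 = 4 messages m ∈ F_2^2.
For each, compute codeword c = mG in F_2^5, then tally its weight.
  m = 00 → c = 00000, weight = 0.
  m = 10 → c = 00010, weight = 1.
  m = 01 → c = 10111, weight = 4.
  m = 11 → c = 10101, weight = 3.
Tally weights:
  weight 0: 1 codewords.
  weight 1: 1 codewords.
  weight 3: 1 codewords.
  weight 4: 1 codewords.
Minimum distance d = smallest w > 0 with A_w > 0 = 1.
Sanity: Σ A_w = 4 = 2^2 = 4 ✓.


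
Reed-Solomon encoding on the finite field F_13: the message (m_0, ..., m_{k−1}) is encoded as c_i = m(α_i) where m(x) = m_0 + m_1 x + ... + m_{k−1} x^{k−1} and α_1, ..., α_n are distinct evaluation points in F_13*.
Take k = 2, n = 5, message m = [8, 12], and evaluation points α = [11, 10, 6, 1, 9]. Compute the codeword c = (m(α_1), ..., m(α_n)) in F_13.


c = [10, 11, 2, 7, 12]

Message polynomial: m(x) = 8 + 12·x (mod 13).
For each evaluation point α_i, compute m(α_i) mod 13:
  α_1 = 11: Horner steps 12 → 10, so m(11) = 10.
  α_2 = 10: Horner steps 12 → 11, so m(10) = 11.
  α_3 = 6: Horner steps 12 → 2, so m(6) = 2.
  α_4 = 1: Horner steps 12 → 7, so m(1) = 7.
  α_5 = 9: Horner steps 12 → 12, so m(9) = 12.
Codeword c = [10, 11, 2, 7, 12] ∈ F_13^5.


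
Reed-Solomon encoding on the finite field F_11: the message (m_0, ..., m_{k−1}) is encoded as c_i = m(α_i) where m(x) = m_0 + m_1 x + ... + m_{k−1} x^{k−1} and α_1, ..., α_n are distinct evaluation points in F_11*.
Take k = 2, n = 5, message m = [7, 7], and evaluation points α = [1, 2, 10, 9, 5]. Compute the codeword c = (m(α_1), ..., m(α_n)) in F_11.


c = [3, 10, 0, 4, 9]

Message polynomial: m(x) = 7 + 7·x (mod 11).
For each evaluation point α_i, compute m(α_i) mod 11:
  α_1 = 1: Horner steps 7 → 3, so m(1) = 3.
  α_2 = 2: Horner steps 7 → 10, so m(2) = 10.
  α_3 = 10: Horner steps 7 → 0, so m(10) = 0.
  α_4 = 9: Horner steps 7 → 4, so m(9) = 4.
  α_5 = 5: Horner steps 7 → 9, so m(5) = 9.
Codeword c = [3, 10, 0, 4, 9] ∈ F_11^5.


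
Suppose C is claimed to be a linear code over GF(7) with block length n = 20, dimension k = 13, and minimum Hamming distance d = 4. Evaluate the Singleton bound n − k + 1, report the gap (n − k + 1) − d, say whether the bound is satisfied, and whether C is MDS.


Singleton RHS = n − k + 1 = 8, slack = 4, bound satisfied, not MDS.

Singleton bound: d ≤ n − k + 1.
Here n = 20, k = 13, so n − k + 1 = 8.
Given d = 4, check d ≤ 8: YES.
Slack = (n − k + 1) − d = 4.
The code is NOT MDS (slack = 4 > 0).
Description: the claimed parameters are [20, 13, 4]_7; such a code would be non-MDS.


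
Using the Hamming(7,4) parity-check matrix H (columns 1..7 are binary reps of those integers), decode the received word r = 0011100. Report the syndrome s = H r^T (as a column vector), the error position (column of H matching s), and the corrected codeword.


s = (0, 1, 0)^T, error position = 2, corrected codeword c = 0111100

Compute s = H r^T mod 2 one row at a time:
  s_1 = 1 + 1 + 0 + 0 = 2 ≡ 0 (mod 2).
  s_2 = 0 + 1 + 0 + 0 = 1 ≡ 1 (mod 2).
  s_3 = 0 + 1 + 1 + 0 = 2 ≡ 0 (mod 2).
s = (0, 1, 0)^T — this equals column 2 of H (binary 010), so error is at position 2.
Correct: flip bit 2 of r = 0011100 to get c = 0111100.


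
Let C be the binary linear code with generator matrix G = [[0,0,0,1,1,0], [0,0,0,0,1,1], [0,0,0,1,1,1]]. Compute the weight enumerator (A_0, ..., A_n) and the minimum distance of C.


Weight distribution: A_0 = 1, A_1 = 3, A_2 = 3, A_3 = 1. Minimum distance d = 1.

Enumerate all 2^3 = 8 messages m ∈ F_2^3.
For each, compute codeword c = mG in F_2^6, then tally its weight.
  m = 000 → c = 000000, weight = 0.
  m = 100 → c = 000110, weight = 2.
  m = 010 → c = 000011, weight = 2.
  m = 110 → c = 000101, weight = 2.
  m = 001 → c = 000111, weight = 3.
  m = 101 → c = 000001, weight = 1.
  m = 011 → c = 000100, weight = 1.
  m = 111 → c = 000010, weight = 1.
Tally weights:
  weight 0: 1 codewords.
  weight 1: 3 codewords.
  weight 2: 3 codewords.
  weight 3: 1 codewords.
Minimum distance d = smallest w > 0 with A_w > 0 = 1.
Sanity: Σ A_w = 8 = 2^3 = 8 ✓.


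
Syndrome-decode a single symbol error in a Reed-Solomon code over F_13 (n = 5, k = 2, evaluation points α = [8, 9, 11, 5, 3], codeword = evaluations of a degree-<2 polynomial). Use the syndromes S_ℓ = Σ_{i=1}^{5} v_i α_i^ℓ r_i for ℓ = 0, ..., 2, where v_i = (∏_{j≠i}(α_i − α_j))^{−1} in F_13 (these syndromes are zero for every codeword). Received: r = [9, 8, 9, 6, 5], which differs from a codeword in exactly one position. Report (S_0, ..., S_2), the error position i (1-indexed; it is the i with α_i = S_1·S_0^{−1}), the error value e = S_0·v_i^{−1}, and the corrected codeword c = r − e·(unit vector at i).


S = (10, 2, 3), error at position 1, error magnitude e = 8, c = [1, 8, 9, 6, 5].

Step 1: column multipliers v_i = (∏_{j≠i}(α_i − α_j))^{−1} mod 13.
  i = 1 (α = 8): (8−9)(8−11)(8−5)(8−3) = (−1)·(−3)·3·5 = 45 ≡ 6, so v_1 = 6^{−1} = 11 (mod 13).
  i = 2 (α = 9): (9−8)(9−11)(9−5)(9−3) = 1·(−2)·4·6 = −48 ≡ 4, so v_2 = 4^{−1} = 10 (mod 13).
  i = 3 (α = 11): (11−8)(11−9)(11−5)(11−3) = 3·2·6·8 = 288 ≡ 2, so v_3 = 2^{−1} = 7 (mod 13).
  i = 4 (α = 5): (5−8)(5−9)(5−11)(5−3) = (−3)·(−4)·(−6)·2 = −144 ≡ 12, so v_4 = 12^{−1} = 12 (mod 13).
  i = 5 (α = 3): (3−8)(3−9)(3−11)(3−5) = (−5)·(−6)·(−8)·(−2) = 480 ≡ 12, so v_5 = 12^{−1} = 12 (mod 13).
  v = [11, 10, 7, 12, 12].
Step 2: syndromes of r = [9, 8, 9, 6, 5] (all sums mod 13).
  S_0 = Σ v_i r_i = 11·9 + 10·8 + 7·9 + 12·6 + 12·5 = 374 ≡ 10.
  S_1 = Σ v_i α_i r_i = 11·8·9 + 10·9·8 + 7·11·9 + 12·5·6 + 12·3·5 = 2745 ≡ 2.
  α_i^2 mod 13 = [12, 3, 4, 12, 9].
  S_2 = Σ v_i α_i^2 r_i = 11·12·9 + 10·3·8 + 7·4·9 + 12·12·6 + 12·9·5 = 3084 ≡ 3.
  S = (10, 2, 3) ≠ 0, so r is not a codeword (an error is present).
Step 3: locate the error. For a single error e at position i, S_ℓ = v_i·e·α_i^ℓ, so α_err = S_1/S_0.
  S_0^{−1} = 10^{−1} = 4 (mod 13), so α_err = 2·4 = 8 ≡ 8 = α_1. Error position i = 1.
  Consistency check: S_2/S_1 = 3·7 = 21 ≡ 8 = α_err ✓ (single-error assumption holds).
Step 4: error magnitude e = S_0/v_1 = S_0·∏_{j≠1}(α_1 − α_j) = 10·6 = 60 ≡ 8 (mod 13).
Step 5: correct position 1: c_1 = r_1 − e = 9 − 8 ≡ 1 (mod 13). Hence c = [1, 8, 9, 6, 5].
  Check: interpolating c through the α_i gives m(x) = 10 + 7·x (degree < 2) with m(α_i) = c_i for every i, so c is indeed a codeword.


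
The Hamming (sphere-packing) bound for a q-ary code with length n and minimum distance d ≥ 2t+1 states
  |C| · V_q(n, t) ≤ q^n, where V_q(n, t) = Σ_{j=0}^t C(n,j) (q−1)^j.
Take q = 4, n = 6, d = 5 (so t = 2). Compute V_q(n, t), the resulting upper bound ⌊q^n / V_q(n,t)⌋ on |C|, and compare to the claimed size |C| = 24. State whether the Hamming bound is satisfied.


V_q(n, t) = 154, q^n = 4096, Hamming bound = 26, |C| = 24 ≤ bound (satisfied).

Step 1: Compute V_q(n, t) = Σ_{j=0}^2 C(n, j) (q−1)^j.
  j = 0: C(6,0)·(3)^0 = 1·1 = 1.
  j = 1: C(6,1)·(3)^1 = 6·3 = 18.
  j = 2: C(6,2)·(3)^2 = 15·9 = 135.
  V_q(n, t) = 1 + 18 + 135 = 154.
Step 2: q^n = 4^6 = 4096.
Step 3: Hamming bound ⌊q^n / V_q(n,t)⌋ = ⌊4096/154⌋ = 26.
Step 4: Compare |C| = 24 to 26: satisfied.
The claimed |C| lies below the Hamming bound.


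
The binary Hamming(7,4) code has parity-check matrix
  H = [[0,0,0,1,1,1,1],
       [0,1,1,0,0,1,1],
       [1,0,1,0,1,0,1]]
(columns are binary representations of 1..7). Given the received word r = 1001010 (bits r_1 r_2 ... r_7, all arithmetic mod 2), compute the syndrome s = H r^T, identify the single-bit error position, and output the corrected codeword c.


s = (0, 1, 1)^T, error position = 3, corrected codeword c = 1011010

Compute s = H r^T mod 2 one row at a time:
  s_1 = 1 + 0 + 1 + 0 = 2 ≡ 0 (mod 2).
  s_2 = 0 + 0 + 1 + 0 = 1 ≡ 1 (mod 2).
  s_3 = 1 + 0 + 0 + 0 = 1 ≡ 1 (mod 2).
s = (0, 1, 1)^T — this equals column 3 of H (binary 011), so error is at position 3.
Correct: flip bit 3 of r = 1001010 to get c = 1011010.


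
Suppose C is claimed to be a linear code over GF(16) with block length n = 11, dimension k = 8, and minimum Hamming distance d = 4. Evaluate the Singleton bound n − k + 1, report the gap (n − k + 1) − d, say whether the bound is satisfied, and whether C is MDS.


Singleton RHS = n − k + 1 = 4, slack = 0, bound satisfied, MDS.

Singleton bound: d ≤ n − k + 1.
Here n = 11, k = 8, so n − k + 1 = 4.
Given d = 4, check d ≤ 4: YES.
Slack = (n − k + 1) − d = 0.
The code is MDS (slack = 0).
Description: the claimed parameters are [11, 8, 4]_16; such a code would be MDS (meets Singleton bound).


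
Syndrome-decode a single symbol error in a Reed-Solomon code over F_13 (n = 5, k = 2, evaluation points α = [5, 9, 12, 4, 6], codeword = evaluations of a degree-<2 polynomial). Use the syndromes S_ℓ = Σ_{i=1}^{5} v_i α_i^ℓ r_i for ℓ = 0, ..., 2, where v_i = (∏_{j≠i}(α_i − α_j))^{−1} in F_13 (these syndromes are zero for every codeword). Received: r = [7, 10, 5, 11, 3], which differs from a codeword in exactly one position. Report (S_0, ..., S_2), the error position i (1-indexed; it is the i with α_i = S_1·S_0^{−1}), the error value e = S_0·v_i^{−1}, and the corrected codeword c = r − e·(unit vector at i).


S = (3, 1, 9), error at position 2, error magnitude e = 6, c = [7, 4, 5, 11, 3].

Step 1: column multipliers v_i = (∏_{j≠i}(α_i − α_j))^{−1} mod 13.
  i = 1 (α = 5): (5−9)(5−12)(5−4)(5−6) = (−4)·(−7)·1·(−1) = −28 ≡ 11, so v_1 = 11^{−1} = 6 (mod 13).
  i = 2 (α = 9): (9−5)(9−12)(9−4)(9−6) = 4·(−3)·5·3 = −180 ≡ 2, so v_2 = 2^{−1} = 7 (mod 13).
  i = 3 (α = 12): (12−5)(12−9)(12−4)(12−6) = 7·3·8·6 = 1008 ≡ 7, so v_3 = 7^{−1} = 2 (mod 13).
  i = 4 (α = 4): (4−5)(4−9)(4−12)(4−6) = (−1)·(−5)·(−8)·(−2) = 80 ≡ 2, so v_4 = 2^{−1} = 7 (mod 13).
  i = 5 (α = 6): (6−5)(6−9)(6−12)(6−4) = 1·(−3)·(−6)·2 = 36 ≡ 10, so v_5 = 10^{−1} = 4 (mod 13).
  v = [6, 7, 2, 7, 4].
Step 2: syndromes of r = [7, 10, 5, 11, 3] (all sums mod 13).
  S_0 = Σ v_i r_i = 6·7 + 7·10 + 2·5 + 7·11 + 4·3 = 211 ≡ 3.
  S_1 = Σ v_i α_i r_i = 6·5·7 + 7·9·10 + 2·12·5 + 7·4·11 + 4·6·3 = 1340 ≡ 1.
  α_i^2 mod 13 = [12, 3, 1, 3, 10].
  S_2 = Σ v_i α_i^2 r_i = 6·12·7 + 7·3·10 + 2·1·5 + 7·3·11 + 4·10·3 = 1075 ≡ 9.
  S = (3, 1, 9) ≠ 0, so r is not a codeword (an error is present).
Step 3: locate the error. For a single error e at position i, S_ℓ = v_i·e·α_i^ℓ, so α_err = S_1/S_0.
  S_0^{−1} = 3^{−1} = 9 (mod 13), so α_err = 1·9 = 9 ≡ 9 = α_2. Error position i = 2.
  Consistency check: S_2/S_1 = 9·1 = 9 ≡ 9 = α_err ✓ (single-error assumption holds).
Step 4: error magnitude e = S_0/v_2 = S_0·∏_{j≠2}(α_2 − α_j) = 3·2 = 6 ≡ 6 (mod 13).
Step 5: correct position 2: c_2 = r_2 − e = 10 − 6 ≡ 4 (mod 13). Hence c = [7, 4, 5, 11, 3].
  Check: interpolating c through the α_i gives m(x) = 1 + 9·x (degree < 2) with m(α_i) = c_i for every i, so c is indeed a codeword.


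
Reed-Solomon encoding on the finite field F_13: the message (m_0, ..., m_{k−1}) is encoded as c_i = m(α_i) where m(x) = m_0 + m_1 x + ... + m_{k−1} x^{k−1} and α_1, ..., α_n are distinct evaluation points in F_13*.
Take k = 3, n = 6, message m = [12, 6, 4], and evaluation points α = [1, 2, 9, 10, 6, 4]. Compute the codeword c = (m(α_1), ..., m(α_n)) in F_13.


c = [9, 1, 0, 4, 10, 9]

Message polynomial: m(x) = 12 + 6·x + 4·x^2 (mod 13).
For each evaluation point α_i, compute m(α_i) mod 13:
  α_1 = 1: Horner steps 4 → 10 → 9, so m(1) = 9.
  α_2 = 2: Horner steps 4 → 1 → 1, so m(2) = 1.
  α_3 = 9: Horner steps 4 → 3 → 0, so m(9) = 0.
  α_4 = 10: Horner steps 4 → 7 → 4, so m(10) = 4.
  α_5 = 6: Horner steps 4 → 4 → 10, so m(6) = 10.
  α_6 = 4: Horner steps 4 → 9 → 9, so m(4) = 9.
Codeword c = [9, 1, 0, 4, 10, 9] ∈ F_13^6.
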